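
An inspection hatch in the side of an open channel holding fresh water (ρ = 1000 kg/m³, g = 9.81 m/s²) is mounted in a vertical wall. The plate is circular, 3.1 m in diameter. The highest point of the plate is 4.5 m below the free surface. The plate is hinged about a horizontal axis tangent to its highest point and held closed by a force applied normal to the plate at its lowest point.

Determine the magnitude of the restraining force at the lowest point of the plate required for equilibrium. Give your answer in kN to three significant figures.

P ≈ 238 kN

γ = ρg = 1000 × 9.81 = 9810 N/m³ = 9.81 kN/m³.
The centroid is at the centre, 1.55 m below the top of the plate, so the centroid depth is h_c = 4.5 + 1.55 = 6.05 m.
A = π(1.55)² = 7.54768 m².
Resultant F = γ·h_c·A = 9.81 × 6.05 × 7.54768 = 447.959 kN.
I_c = πr⁴/4 = π × 1.55⁴/4 = 4.53332 m⁴.
Centre of pressure: y_p = y_c + I_c/(y_c·A) = 6.05 + 4.53332/(6.05 × 7.54768) = 6.05 + 0.0992767 = 6.14928 m along the plane.
The resultant acts 1.55 + 0.0992767 = 1.64928 m (along the plate) below the hinge at the top edge, so the moment about the hinge is M = F × 1.64928 = 447.959 × 1.64928 = 738.81 kN·m.
A normal force at the bottom, 3.1 m from the hinge, must supply this moment: P = 738.81/3.1 = 238.326 kN.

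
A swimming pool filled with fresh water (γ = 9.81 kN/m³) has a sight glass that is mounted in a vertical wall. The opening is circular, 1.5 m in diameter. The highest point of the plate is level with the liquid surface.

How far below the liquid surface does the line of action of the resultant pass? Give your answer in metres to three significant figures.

h_p = 0.938 m

γ = 9.81 kN/m³.
The centroid is at the centre, 0.75 m below the top of the plate, so the centroid depth is h_c = 0.75 m.
A = π(0.75)² = 1.76715 m².
Resultant F = γ·h_c·A = 9.81 × 0.75 × 1.76715 = 13.0018 kN.
I_c = πr⁴/4 = π × 0.75⁴/4 = 0.248505 m⁴.
Centre of pressure: y_p = y_c + I_c/(y_c·A) = 0.75 + 0.248505/(0.75 × 1.76715) = 0.75 + 0.1875 = 0.9375 m along the plane.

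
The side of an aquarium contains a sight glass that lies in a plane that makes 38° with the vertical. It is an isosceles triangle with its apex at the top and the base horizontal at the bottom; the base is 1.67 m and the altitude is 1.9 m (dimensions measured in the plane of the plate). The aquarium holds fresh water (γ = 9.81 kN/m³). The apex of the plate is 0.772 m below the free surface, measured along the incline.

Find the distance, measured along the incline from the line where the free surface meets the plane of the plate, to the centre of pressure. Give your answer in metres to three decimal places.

y_p = 2.137 m

γ = 9.81 kN/m³.
The plate makes 38° with the vertical, i.e. θ = 90° − 38° = 52° to the horizontal. Measuring y along the incline from the free-surface line, vertical depth h = y·sinθ with sinθ = 0.788011.
With the apex up, the centroid sits 2h/3 = 2 × 1.9/3 = 1.26667 m below the apex, so y_c = 0.772 + 1.26667 = 2.03867 m and h_c = 2.03867 × 0.788011 = 1.60649 m.
A = ½ × 1.67 × 1.9 = 1.5865 m².
Resultant F = γ·h_c·A = 9.81 × 1.60649 × 1.5865 = 25.0027 kN.
I_c = b·h³/36 = 1.67 × 1.9³/36 = 0.318181 m⁴.
Centre of pressure: y_p = y_c + I_c/(y_c·A) = 2.03867 + 0.318181/(2.03867 × 1.5865) = 2.03867 + 0.0983756 = 2.13705 m along the plane.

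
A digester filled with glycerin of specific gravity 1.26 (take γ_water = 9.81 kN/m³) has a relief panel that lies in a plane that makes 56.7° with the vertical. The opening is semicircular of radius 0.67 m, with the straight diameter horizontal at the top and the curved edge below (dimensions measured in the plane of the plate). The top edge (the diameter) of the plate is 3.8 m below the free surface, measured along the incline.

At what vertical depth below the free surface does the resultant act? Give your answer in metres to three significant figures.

h_p = 2.25 m

γ = 1.26 × 9.81 = 12.3606 kN/m³.
The plate makes 56.7° with the vertical, i.e. θ = 90° − 56.7° = 33.3° to the horizontal. Measuring y along the incline from the free-surface line, vertical depth h = y·sinθ with sinθ = 0.549023.
The centroid of a semicircle lies 4r/(3π) = 0.284357 m from the diameter, here below the top edge, so y_c = 3.8 + 0.284357 = 4.08436 m and h_c = 4.08436 × 0.549023 = 2.24241 m.
A = πr²/2 = π × 0.67²/2 = 0.70513 m².
Resultant F = γ·h_c·A = 12.3606 × 2.24241 × 0.70513 = 19.5445 kN.
I_c = (π/8 − 8/(9π))·r⁴ = 0.109757 × 0.67⁴ = 0.0221173 m⁴.
Centre of pressure: y_p = y_c + I_c/(y_c·A) = 4.08436 + 0.0221173/(4.08436 × 0.70513) = 4.08436 + 0.00767961 = 4.09204 m along the plane.
Vertically, h_p = y_p·sinθ = 4.09204 × 0.549023 = 2.24662 m.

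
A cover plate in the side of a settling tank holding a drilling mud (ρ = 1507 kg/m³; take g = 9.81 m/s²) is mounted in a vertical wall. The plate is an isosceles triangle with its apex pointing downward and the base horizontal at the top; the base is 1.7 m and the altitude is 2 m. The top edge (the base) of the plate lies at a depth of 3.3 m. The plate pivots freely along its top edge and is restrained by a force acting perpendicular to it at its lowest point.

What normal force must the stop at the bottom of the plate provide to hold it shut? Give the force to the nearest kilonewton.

P ≈ 36 kN

γ = ρg = 1507 × 9.81 / 1000 = 14.78367 kN/m³.
With the apex down, the centroid sits h/3 = 2/3 = 0.666667 m below the base (the top edge), so the centroid depth is h_c = 3.3 + 0.666667 = 3.96667 m.
A = ½ × 1.7 × 2 = 1.7 m².
Resultant F = γ·h_c·A = 14.78367 × 3.96667 × 1.7 = 99.6913 kN.
I_c = b·h³/36 = 1.7 × 2³/36 = 0.377778 m⁴.
Centre of pressure: y_p = y_c + I_c/(y_c·A) = 3.96667 + 0.377778/(3.96667 × 1.7) = 3.96667 + 0.0560224 = 4.02269 m along the plane.
The resultant acts 0.666667 + 0.0560224 = 0.722689 m (along the plate) below the hinge at the top edge, so the moment about the hinge is M = F × 0.722689 = 99.6913 × 0.722689 = 72.0458 kN·m.
A normal force at the bottom, 2 m from the hinge, must supply this moment: P = 72.0458/2 = 36.0229 kN.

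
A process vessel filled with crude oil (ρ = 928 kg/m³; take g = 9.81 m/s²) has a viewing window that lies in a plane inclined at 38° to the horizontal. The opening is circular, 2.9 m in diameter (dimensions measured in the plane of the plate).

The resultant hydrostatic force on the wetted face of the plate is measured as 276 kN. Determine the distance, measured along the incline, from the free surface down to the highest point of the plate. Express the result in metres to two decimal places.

γ = ρg = 928 × 9.81 / 1000 = 9.10368 kN/m³.
A = π(1.45)² = 6.6052 m².
From F = γ·h_c·A, the centroid depth is h_c = 276/(9.10368 × 6.6052) = 4.58993 m.
Let θ = 38° be the plate's angle to the horizontal; measure y along the incline from where the plane meets the free surface. Vertical depth h = y·sinθ with sinθ = 0.615661.
Along the incline, y_c = h_c/sinθ = 4.58993/0.615661 = 7.45529 m.
The centroid is at the centre, 1.45 m below the top of the plate, so the highest point sits at y_top = 7.45529 − 1.45 = 6.00529 m along the incline.

y_top ≈ 6.01 m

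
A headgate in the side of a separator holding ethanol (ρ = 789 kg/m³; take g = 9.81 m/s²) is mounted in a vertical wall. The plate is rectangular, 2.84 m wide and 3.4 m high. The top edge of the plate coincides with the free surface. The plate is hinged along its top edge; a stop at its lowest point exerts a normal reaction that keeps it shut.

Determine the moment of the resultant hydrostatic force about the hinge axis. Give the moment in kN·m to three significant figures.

M ≈ 288 kN·m

γ = ρg = 789 × 9.81 / 1000 = 7.74009 kN/m³.
The centroid lies 3.4/2 = 1.7 m below the top edge, so the centroid depth is h_c = 1.7 m.
A = 2.84 × 3.4 = 9.656 m².
Resultant F = γ·h_c·A = 7.74009 × 1.7 × 9.656 = 127.055 kN.
I_c = b·h³/12 = 2.84 × 3.4³/12 = 9.30195 m⁴.
Centre of pressure: y_p = y_c + I_c/(y_c·A) = 1.7 + 9.30195/(1.7 × 9.656) = 1.7 + 0.566667 = 2.26667 m along the plane.
The resultant acts 1.7 + 0.566667 = 2.26667 m (along the plate) below the hinge at the top edge, so the moment about the hinge is M = F × 2.26667 = 127.055 × 2.26667 = 287.992 kN·m.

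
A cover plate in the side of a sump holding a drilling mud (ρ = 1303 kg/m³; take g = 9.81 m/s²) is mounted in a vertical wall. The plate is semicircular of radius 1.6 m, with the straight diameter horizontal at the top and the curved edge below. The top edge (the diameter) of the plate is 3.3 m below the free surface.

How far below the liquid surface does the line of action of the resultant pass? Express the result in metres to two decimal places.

h_p = 4.02 m

γ = ρg = 1303 × 9.81 / 1000 = 12.78243 kN/m³.
The centroid of a semicircle lies 4r/(3π) = 0.679061 m from the diameter, here below the top edge, so the centroid depth is h_c = 3.3 + 0.679061 = 3.97906 m.
A = πr²/2 = π × 1.6²/2 = 4.02124 m².
Resultant F = γ·h_c·A = 12.78243 × 3.97906 × 4.02124 = 204.529 kN.
I_c = (π/8 − 8/(9π))·r⁴ = 0.109757 × 1.6⁴ = 0.719303 m⁴.
Centre of pressure: y_p = y_c + I_c/(y_c·A) = 3.97906 + 0.719303/(3.97906 × 4.02124) = 3.97906 + 0.0449543 = 4.02401 m along the plane.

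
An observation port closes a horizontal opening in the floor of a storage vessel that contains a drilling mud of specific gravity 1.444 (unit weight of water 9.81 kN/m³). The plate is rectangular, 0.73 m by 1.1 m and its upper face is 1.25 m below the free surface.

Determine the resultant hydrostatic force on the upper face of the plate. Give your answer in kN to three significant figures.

γ = 1.444 × 9.81 = 14.16564 kN/m³.
The plate is horizontal, so pressure is uniform at p = γ·h = 14.16564 × 1.25 = 17.707 kN/m².
A = 0.73 × 1.1 = 0.803 m².
F = p·A = 17.707 × 0.803 = 14.2187 kN.

F ≈ 14.2 kN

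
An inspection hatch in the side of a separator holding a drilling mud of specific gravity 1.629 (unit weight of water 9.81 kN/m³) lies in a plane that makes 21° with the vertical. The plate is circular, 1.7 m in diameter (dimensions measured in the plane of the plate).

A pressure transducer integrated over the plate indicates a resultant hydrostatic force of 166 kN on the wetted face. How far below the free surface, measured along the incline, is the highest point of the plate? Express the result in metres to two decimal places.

γ = 1.629 × 9.81 = 15.98049 kN/m³.
A = π(0.85)² = 2.2698 m².
From F = γ·h_c·A, the centroid depth is h_c = 166/(15.98049 × 2.2698) = 4.57647 m.
The plate makes 21° with the vertical, i.e. θ = 90° − 21° = 69° to the horizontal. Measuring y along the incline from the free-surface line, vertical depth h = y·sinθ with sinθ = 0.933580.
Along the incline, y_c = h_c/sinθ = 4.57647/0.933580 = 4.90207 m.
The centroid is at the centre, 0.85 m below the top of the plate, so the highest point sits at y_top = 4.90207 − 0.85 = 4.05207 m along the incline.

y_top ≈ 4.05 m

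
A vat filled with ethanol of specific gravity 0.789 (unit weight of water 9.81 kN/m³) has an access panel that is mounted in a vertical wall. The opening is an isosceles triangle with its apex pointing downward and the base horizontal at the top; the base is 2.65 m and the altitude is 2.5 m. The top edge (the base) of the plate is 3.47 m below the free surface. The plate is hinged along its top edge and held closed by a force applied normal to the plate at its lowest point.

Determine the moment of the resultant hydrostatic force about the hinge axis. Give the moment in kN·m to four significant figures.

γ = 0.789 × 9.81 = 7.74009 kN/m³.
With the apex down, the centroid sits h/3 = 2.5/3 = 0.833333 m below the base (the top edge), so the centroid depth is h_c = 3.47 + 0.833333 = 4.30333 m.
A = ½ × 2.65 × 2.5 = 3.3125 m².
Resultant F = γ·h_c·A = 7.74009 × 4.30333 × 3.3125 = 110.333 kN.
I_c = b·h³/36 = 2.65 × 2.5³/36 = 1.15017 m⁴.
Centre of pressure: y_p = y_c + I_c/(y_c·A) = 4.30333 + 1.15017/(4.30333 × 3.3125) = 4.30333 + 0.0806866 = 4.38402 m along the plane.
The resultant acts 0.833333 + 0.0806866 = 0.91402 m (along the plate) below the hinge at the top edge, so the moment about the hinge is M = F × 0.91402 = 110.333 × 0.91402 = 100.847 kN·m.

M ≈ 100.8 kN·m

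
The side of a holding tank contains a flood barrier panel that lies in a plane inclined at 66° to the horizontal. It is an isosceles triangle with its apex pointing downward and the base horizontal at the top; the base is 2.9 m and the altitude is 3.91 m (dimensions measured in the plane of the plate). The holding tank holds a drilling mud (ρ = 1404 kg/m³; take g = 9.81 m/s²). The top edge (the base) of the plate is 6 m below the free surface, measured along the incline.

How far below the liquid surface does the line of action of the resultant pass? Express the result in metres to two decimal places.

γ = ρg = 1404 × 9.81 / 1000 = 13.77324 kN/m³.
Let θ = 66° be the plate's angle to the horizontal; measure y along the incline from where the plane meets the free surface. Vertical depth h = y·sinθ with sinθ = 0.913545.
With the apex down, the centroid sits h/3 = 3.91/3 = 1.30333 m below the base (the top edge), so y_c = 6 + 1.30333 = 7.30333 m and h_c = 7.30333 × 0.913545 = 6.67192 m.
A = ½ × 2.9 × 3.91 = 5.6695 m².
Resultant F = γ·h_c·A = 13.77324 × 6.67192 × 5.6695 = 520.993 kN.
I_c = b·h³/36 = 2.9 × 3.91³/36 = 4.81533 m⁴.
Centre of pressure: y_p = y_c + I_c/(y_c·A) = 7.30333 + 4.81533/(7.30333 × 5.6695) = 7.30333 + 0.116295 = 7.41962 m along the plane.
Vertically, h_p = y_p·sinθ = 7.41962 × 0.913545 = 6.77816 m.

h_p = 6.78 m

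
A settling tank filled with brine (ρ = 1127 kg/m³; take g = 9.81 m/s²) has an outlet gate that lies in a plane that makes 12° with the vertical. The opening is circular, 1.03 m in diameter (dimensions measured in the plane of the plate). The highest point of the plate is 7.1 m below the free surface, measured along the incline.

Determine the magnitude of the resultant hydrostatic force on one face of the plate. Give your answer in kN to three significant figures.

F ≈ 68.6 kN

γ = ρg = 1127 × 9.81 / 1000 = 11.05587 kN/m³.
The plate makes 12° with the vertical, i.e. θ = 90° − 12° = 78° to the horizontal. Measuring y along the incline from the free-surface line, vertical depth h = y·sinθ with sinθ = 0.978148.
The centroid is at the centre, 0.515 m below the top of the plate, so y_c = 7.1 + 0.515 = 7.615 m and h_c = 7.615 × 0.978148 = 7.4486 m.
A = π(0.515)² = 0.833229 m².
Resultant F = γ·h_c·A = 11.05587 × 7.4486 × 0.833229 = 68.617 kN.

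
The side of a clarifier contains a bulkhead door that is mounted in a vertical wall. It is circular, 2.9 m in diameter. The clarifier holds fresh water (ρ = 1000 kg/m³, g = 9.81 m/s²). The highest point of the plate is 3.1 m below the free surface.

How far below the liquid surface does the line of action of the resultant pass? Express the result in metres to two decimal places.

h_p = 4.67 m

γ = ρg = 1000 × 9.81 = 9810 N/m³ = 9.81 kN/m³.
The centroid is at the centre, 1.45 m below the top of the plate, so the centroid depth is h_c = 3.1 + 1.45 = 4.55 m.
A = π(1.45)² = 6.6052 m².
Resultant F = γ·h_c·A = 9.81 × 4.55 × 6.6052 = 294.826 kN.
I_c = πr⁴/4 = π × 1.45⁴/4 = 3.47186 m⁴.
Centre of pressure: y_p = y_c + I_c/(y_c·A) = 4.55 + 3.47186/(4.55 × 6.6052) = 4.55 + 0.115522 = 4.66552 m along the plane.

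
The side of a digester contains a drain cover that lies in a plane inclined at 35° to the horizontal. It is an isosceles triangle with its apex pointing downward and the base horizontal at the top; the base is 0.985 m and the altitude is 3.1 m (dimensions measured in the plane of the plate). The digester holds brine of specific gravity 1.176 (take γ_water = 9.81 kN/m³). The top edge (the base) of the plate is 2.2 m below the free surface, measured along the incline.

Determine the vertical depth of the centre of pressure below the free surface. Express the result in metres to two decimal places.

γ = 1.176 × 9.81 = 11.53656 kN/m³.
Let θ = 35° be the plate's angle to the horizontal; measure y along the incline from where the plane meets the free surface. Vertical depth h = y·sinθ with sinθ = 0.573576.
With the apex down, the centroid sits h/3 = 3.1/3 = 1.03333 m below the base (the top edge), so y_c = 2.2 + 1.03333 = 3.23333 m and h_c = 3.23333 × 0.573576 = 1.85456 m.
A = ½ × 0.985 × 3.1 = 1.52675 m².
Resultant F = γ·h_c·A = 11.53656 × 1.85456 × 1.52675 = 32.6652 kN.
I_c = b·h³/36 = 0.985 × 3.1³/36 = 0.815115 m⁴.
Centre of pressure: y_p = y_c + I_c/(y_c·A) = 3.23333 + 0.815115/(3.23333 × 1.52675) = 3.23333 + 0.16512 = 3.39845 m along the plane.
Vertically, h_p = y_p·sinθ = 3.39845 × 0.573576 = 1.94927 m.

h_p = 1.95 m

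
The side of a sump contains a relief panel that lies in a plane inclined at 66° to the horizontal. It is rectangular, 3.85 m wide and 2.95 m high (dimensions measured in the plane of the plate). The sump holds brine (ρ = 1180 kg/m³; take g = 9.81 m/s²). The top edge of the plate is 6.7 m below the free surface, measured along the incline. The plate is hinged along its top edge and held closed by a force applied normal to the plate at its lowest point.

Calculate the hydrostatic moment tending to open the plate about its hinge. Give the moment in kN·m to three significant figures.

γ = ρg = 1180 × 9.81 / 1000 = 11.5758 kN/m³.
Let θ = 66° be the plate's angle to the horizontal; measure y along the incline from where the plane meets the free surface. Vertical depth h = y·sinθ with sinθ = 0.913545.
The centroid lies 2.95/2 = 1.475 m below the top edge, so y_c = 6.7 + 1.475 = 8.175 m and h_c = 8.175 × 0.913545 = 7.46823 m.
A = 3.85 × 2.95 = 11.3575 m².
Resultant F = γ·h_c·A = 11.5758 × 7.46823 × 11.3575 = 981.864 kN.
I_c = b·h³/12 = 3.85 × 2.95³/12 = 8.23655 m⁴.
Centre of pressure: y_p = y_c + I_c/(y_c·A) = 8.175 + 8.23655/(8.175 × 11.3575) = 8.175 + 0.0887105 = 8.26371 m along the plane.
The resultant acts 1.475 + 0.0887105 = 1.56371 m (along the plate) below the hinge at the top edge, so the moment about the hinge is M = F × 1.56371 = 981.864 × 1.56371 = 1535.35 kN·m.

M ≈ 1540 kN·m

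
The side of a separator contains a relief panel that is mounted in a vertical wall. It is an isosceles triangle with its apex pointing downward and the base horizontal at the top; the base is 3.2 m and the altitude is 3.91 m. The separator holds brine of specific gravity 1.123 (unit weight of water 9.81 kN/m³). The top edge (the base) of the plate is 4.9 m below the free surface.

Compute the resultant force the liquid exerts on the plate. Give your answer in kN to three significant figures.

γ = 1.123 × 9.81 = 11.01663 kN/m³.
With the apex down, the centroid sits h/3 = 3.91/3 = 1.30333 m below the base (the top edge), so the centroid depth is h_c = 4.9 + 1.30333 = 6.20333 m.
A = ½ × 3.2 × 3.91 = 6.256 m².
Resultant F = γ·h_c·A = 11.01663 × 6.20333 × 6.256 = 427.534 kN.

F ≈ 428 kN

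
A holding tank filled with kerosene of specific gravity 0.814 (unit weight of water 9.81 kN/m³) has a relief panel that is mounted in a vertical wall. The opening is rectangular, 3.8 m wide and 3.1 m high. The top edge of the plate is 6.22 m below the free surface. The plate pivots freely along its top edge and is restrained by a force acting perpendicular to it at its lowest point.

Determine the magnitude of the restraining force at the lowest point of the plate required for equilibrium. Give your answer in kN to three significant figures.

P ≈ 390 kN

γ = 0.814 × 9.81 = 7.98534 kN/m³.
The centroid lies 3.1/2 = 1.55 m below the top edge, so the centroid depth is h_c = 6.22 + 1.55 = 7.77 m.
A = 3.8 × 3.1 = 11.78 m².
Resultant F = γ·h_c·A = 7.98534 × 7.77 × 11.78 = 730.903 kN.
I_c = b·h³/12 = 3.8 × 3.1³/12 = 9.43382 m⁴.
Centre of pressure: y_p = y_c + I_c/(y_c·A) = 7.77 + 9.43382/(7.77 × 11.78) = 7.77 + 0.103067 = 7.87307 m along the plane.
The resultant acts 1.55 + 0.103067 = 1.65307 m (along the plate) below the hinge at the top edge, so the moment about the hinge is M = F × 1.65307 = 730.903 × 1.65307 = 1208.23 kN·m.
A normal force at the bottom, 3.1 m from the hinge, must supply this moment: P = 1208.23/3.1 = 389.752 kN.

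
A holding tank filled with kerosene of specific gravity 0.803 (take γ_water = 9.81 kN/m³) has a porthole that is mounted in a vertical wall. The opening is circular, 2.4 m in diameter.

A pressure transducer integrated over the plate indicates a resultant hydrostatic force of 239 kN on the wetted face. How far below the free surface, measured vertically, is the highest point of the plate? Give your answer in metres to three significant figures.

d_top ≈ 5.51 m

γ = 0.803 × 9.81 = 7.87743 kN/m³.
A = π(1.2)² = 4.52389 m².
From F = γ·h_c·A, the centroid depth is h_c = 239/(7.87743 × 4.52389) = 6.70658 m.
The centroid is at the centre, 1.2 m below the top of the plate, so the highest point sits at h_top = 6.70658 − 1.2 = 5.50658 m below the surface.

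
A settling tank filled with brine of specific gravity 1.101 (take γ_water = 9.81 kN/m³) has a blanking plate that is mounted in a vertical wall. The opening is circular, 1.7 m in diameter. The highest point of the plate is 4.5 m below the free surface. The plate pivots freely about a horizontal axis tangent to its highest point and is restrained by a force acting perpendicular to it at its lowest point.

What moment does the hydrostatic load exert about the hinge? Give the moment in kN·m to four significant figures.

M ≈ 115.9 kN·m

γ = 1.101 × 9.81 = 10.80081 kN/m³.
The centroid is at the centre, 0.85 m below the top of the plate, so the centroid depth is h_c = 4.5 + 0.85 = 5.35 m.
A = π(0.85)² = 2.2698 m².
Resultant F = γ·h_c·A = 10.80081 × 5.35 × 2.2698 = 131.159 kN.
I_c = πr⁴/4 = π × 0.85⁴/4 = 0.409983 m⁴.
Centre of pressure: y_p = y_c + I_c/(y_c·A) = 5.35 + 0.409983/(5.35 × 2.2698) = 5.35 + 0.0337617 = 5.38376 m along the plane.
The resultant acts 0.85 + 0.0337617 = 0.883762 m (along the plate) below the hinge at the top edge, so the moment about the hinge is M = F × 0.883762 = 131.159 × 0.883762 = 115.913 kN·m.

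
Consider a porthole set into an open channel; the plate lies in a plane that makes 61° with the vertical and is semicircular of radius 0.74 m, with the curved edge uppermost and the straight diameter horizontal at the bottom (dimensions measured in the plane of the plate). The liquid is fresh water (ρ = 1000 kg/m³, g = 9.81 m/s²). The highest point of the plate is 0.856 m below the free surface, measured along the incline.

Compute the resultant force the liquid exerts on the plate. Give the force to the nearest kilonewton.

γ = ρg = 1000 × 9.81 = 9810 N/m³ = 9.81 kN/m³.
The plate makes 61° with the vertical, i.e. θ = 90° − 61° = 29° to the horizontal. Measuring y along the incline from the free-surface line, vertical depth h = y·sinθ with sinθ = 0.484810.
The centroid lies 4r/(3π) = 0.314066 m above the diameter, so r − 4r/(3π) = 0.74 − 0.314066 = 0.425934 m below the topmost point, so y_c = 0.856 + 0.425934 = 1.28193 m and h_c = 1.28193 × 0.484810 = 0.621492 m.
A = πr²/2 = π × 0.74²/2 = 0.860168 m².
Resultant F = γ·h_c·A = 9.81 × 0.621492 × 0.860168 = 5.2443 kN.

F ≈ 5 kN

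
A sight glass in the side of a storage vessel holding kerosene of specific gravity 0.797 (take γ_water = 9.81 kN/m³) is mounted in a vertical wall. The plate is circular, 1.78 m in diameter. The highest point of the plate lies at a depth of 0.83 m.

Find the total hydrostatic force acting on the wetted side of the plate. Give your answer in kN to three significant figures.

F ≈ 33.5 kN

γ = 0.797 × 9.81 = 7.81857 kN/m³.
The centroid is at the centre, 0.89 m below the top of the plate, so the centroid depth is h_c = 0.83 + 0.89 = 1.72 m.
A = π(0.89)² = 2.48846 m².
Resultant F = γ·h_c·A = 7.81857 × 1.72 × 2.48846 = 33.4647 kN.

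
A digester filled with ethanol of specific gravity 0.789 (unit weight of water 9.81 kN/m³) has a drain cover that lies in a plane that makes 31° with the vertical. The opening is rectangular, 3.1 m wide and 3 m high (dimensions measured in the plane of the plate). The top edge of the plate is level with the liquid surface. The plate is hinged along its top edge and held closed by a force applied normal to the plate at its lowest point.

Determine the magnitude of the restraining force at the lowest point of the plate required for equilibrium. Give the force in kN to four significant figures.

γ = 0.789 × 9.81 = 7.74009 kN/m³.
The plate makes 31° with the vertical, i.e. θ = 90° − 31° = 59° to the horizontal. Measuring y along the incline from the free-surface line, vertical depth h = y·sinθ with sinθ = 0.857167.
The centroid lies 3/2 = 1.5 m below the top edge, so y_c = 1.5 m and h_c = 1.5 × 0.857167 = 1.28575 m.
A = 3.1 × 3 = 9.3 m².
Resultant F = γ·h_c·A = 7.74009 × 1.28575 × 9.3 = 92.5519 kN.
I_c = b·h³/12 = 3.1 × 3³/12 = 6.975 m⁴.
Centre of pressure: y_p = y_c + I_c/(y_c·A) = 1.5 + 6.975/(1.5 × 9.3) = 1.5 + 0.5 = 2 m along the plane.
The resultant acts 1.5 + 0.5 = 2 m (along the plate) below the hinge at the top edge, so the moment about the hinge is M = F × 2 = 92.5519 × 2 = 185.104 kN·m.
A normal force at the bottom, 3 m from the hinge, must supply this moment: P = 185.104/3 = 61.7013 kN.

P ≈ 61.70 kN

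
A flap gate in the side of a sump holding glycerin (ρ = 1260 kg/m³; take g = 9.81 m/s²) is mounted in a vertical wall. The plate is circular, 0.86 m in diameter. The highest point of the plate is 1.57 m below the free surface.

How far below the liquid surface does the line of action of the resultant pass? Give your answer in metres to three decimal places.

γ = ρg = 1260 × 9.81 / 1000 = 12.3606 kN/m³.
The centroid is at the centre, 0.43 m below the top of the plate, so the centroid depth is h_c = 1.57 + 0.43 = 2 m.
A = π(0.43)² = 0.58088 m².
Resultant F = γ·h_c·A = 12.3606 × 2 × 0.58088 = 14.3601 kN.
I_c = πr⁴/4 = π × 0.43⁴/4 = 0.0268512 m⁴.
Centre of pressure: y_p = y_c + I_c/(y_c·A) = 2 + 0.0268512/(2 × 0.58088) = 2 + 0.0231125 = 2.02311 m along the plane.

h_p = 2.023 m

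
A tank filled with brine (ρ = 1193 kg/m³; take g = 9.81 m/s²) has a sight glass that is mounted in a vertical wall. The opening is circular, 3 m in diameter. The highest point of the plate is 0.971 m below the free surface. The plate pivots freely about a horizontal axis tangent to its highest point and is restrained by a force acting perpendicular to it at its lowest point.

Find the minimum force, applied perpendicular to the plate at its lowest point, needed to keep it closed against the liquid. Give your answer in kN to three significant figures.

P ≈ 118 kN

γ = ρg = 1193 × 9.81 / 1000 = 11.70333 kN/m³.
The centroid is at the centre, 1.5 m below the top of the plate, so the centroid depth is h_c = 0.971 + 1.5 = 2.471 m.
A = π(1.5)² = 7.06858 m².
Resultant F = γ·h_c·A = 11.70333 × 2.471 × 7.06858 = 204.416 kN.
I_c = πr⁴/4 = π × 1.5⁴/4 = 3.97608 m⁴.
Centre of pressure: y_p = y_c + I_c/(y_c·A) = 2.471 + 3.97608/(2.471 × 7.06858) = 2.471 + 0.227641 = 2.69864 m along the plane.
The resultant acts 1.5 + 0.227641 = 1.72764 m (along the plate) below the hinge at the top edge, so the moment about the hinge is M = F × 1.72764 = 204.416 × 1.72764 = 353.157 kN·m.
A normal force at the bottom, 3 m from the hinge, must supply this moment: P = 353.157/3 = 117.719 kN.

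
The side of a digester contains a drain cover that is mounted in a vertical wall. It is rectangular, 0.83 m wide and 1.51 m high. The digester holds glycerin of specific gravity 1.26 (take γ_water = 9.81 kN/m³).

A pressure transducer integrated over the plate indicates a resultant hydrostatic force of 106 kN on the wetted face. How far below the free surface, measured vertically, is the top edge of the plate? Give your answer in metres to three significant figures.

γ = 1.26 × 9.81 = 12.3606 kN/m³.
A = 0.83 × 1.51 = 1.2533 m².
From F = γ·h_c·A, the centroid depth is h_c = 106/(12.3606 × 1.2533) = 6.84244 m.
The centroid lies 1.51/2 = 0.755 m below the top edge, so the top edge sits at h_top = 6.84244 − 0.755 = 6.08744 m below the surface.

d_top ≈ 6.09 m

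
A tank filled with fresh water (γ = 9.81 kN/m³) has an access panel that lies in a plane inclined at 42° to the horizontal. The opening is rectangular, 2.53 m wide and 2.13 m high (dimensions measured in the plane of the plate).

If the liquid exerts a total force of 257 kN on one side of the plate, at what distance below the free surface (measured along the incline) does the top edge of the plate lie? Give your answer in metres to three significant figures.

γ = 9.81 kN/m³.
A = 2.53 × 2.13 = 5.3889 m².
From F = γ·h_c·A, the centroid depth is h_c = 257/(9.81 × 5.3889) = 4.86143 m.
Let θ = 42° be the plate's angle to the horizontal; measure y along the incline from where the plane meets the free surface. Vertical depth h = y·sinθ with sinθ = 0.669131.
Along the incline, y_c = h_c/sinθ = 4.86143/0.669131 = 7.26529 m.
The centroid lies 2.13/2 = 1.065 m below the top edge, so the top edge sits at y_top = 7.26529 − 1.065 = 6.20029 m along the incline.

y_top ≈ 6.20 m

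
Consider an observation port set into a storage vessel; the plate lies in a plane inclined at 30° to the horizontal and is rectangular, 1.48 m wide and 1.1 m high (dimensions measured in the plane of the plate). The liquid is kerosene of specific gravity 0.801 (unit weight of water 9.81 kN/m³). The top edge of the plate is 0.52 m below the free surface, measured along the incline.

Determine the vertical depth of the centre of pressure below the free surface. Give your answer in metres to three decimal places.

γ = 0.801 × 9.81 = 7.85781 kN/m³.
Let θ = 30° be the plate's angle to the horizontal; measure y along the incline from where the plane meets the free surface. Vertical depth h = y·sinθ with sinθ = 0.500000.
The centroid lies 1.1/2 = 0.55 m below the top edge, so y_c = 0.52 + 0.55 = 1.07 m and h_c = 1.07 × 0.500000 = 0.535 m.
A = 1.48 × 1.1 = 1.628 m².
Resultant F = γ·h_c·A = 7.85781 × 0.535 × 1.628 = 6.844 kN.
I_c = b·h³/12 = 1.48 × 1.1³/12 = 0.164157 m⁴.
Centre of pressure: y_p = y_c + I_c/(y_c·A) = 1.07 + 0.164157/(1.07 × 1.628) = 1.07 + 0.094237 = 1.16424 m along the plane.
Vertically, h_p = y_p·sinθ = 1.16424 × 0.500000 = 0.58212 m.

h_p = 0.582 m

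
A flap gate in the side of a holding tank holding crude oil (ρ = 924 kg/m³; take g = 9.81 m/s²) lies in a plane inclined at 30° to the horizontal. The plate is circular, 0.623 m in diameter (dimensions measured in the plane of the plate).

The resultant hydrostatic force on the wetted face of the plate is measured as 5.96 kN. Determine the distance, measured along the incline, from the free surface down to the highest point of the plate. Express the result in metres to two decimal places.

γ = ρg = 924 × 9.81 / 1000 = 9.06444 kN/m³.
A = π(0.3115)² = 0.304836 m².
From F = γ·h_c·A, the centroid depth is h_c = 5.96/(9.06444 × 0.304836) = 2.15694 m.
Let θ = 30° be the plate's angle to the horizontal; measure y along the incline from where the plane meets the free surface. Vertical depth h = y·sinθ with sinθ = 0.500000.
Along the incline, y_c = h_c/sinθ = 2.15694/0.500000 = 4.31388 m.
The centroid is at the centre, 0.3115 m below the top of the plate, so the highest point sits at y_top = 4.31388 − 0.3115 = 4.00238 m along the incline.

y_top ≈ 4.00 m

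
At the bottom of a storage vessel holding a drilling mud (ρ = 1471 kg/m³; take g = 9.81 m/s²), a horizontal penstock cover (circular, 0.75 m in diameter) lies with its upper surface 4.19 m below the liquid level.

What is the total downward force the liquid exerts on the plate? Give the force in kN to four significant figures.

γ = ρg = 1471 × 9.81 / 1000 = 14.43051 kN/m³.
The plate is horizontal, so pressure is uniform at p = γ·h = 14.43051 × 4.19 = 60.4638 kN/m².
A = π(0.375)² = 0.441786 m².
F = p·A = 60.4638 × 0.441786 = 26.7121 kN.

F ≈ 26.71 kN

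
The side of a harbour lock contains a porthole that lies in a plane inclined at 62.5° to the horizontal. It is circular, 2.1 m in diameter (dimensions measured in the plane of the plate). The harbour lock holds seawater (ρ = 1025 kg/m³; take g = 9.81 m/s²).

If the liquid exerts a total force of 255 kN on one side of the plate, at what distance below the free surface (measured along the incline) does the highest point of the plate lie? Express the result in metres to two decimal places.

γ = ρg = 1025 × 9.81 / 1000 = 10.05525 kN/m³.
A = π(1.05)² = 3.46361 m².
From F = γ·h_c·A, the centroid depth is h_c = 255/(10.05525 × 3.46361) = 7.32181 m.
Let θ = 62.5° be the plate's angle to the horizontal; measure y along the incline from where the plane meets the free surface. Vertical depth h = y·sinθ with sinθ = 0.887011.
Along the incline, y_c = h_c/sinθ = 7.32181/0.887011 = 8.25447 m.
The centroid is at the centre, 1.05 m below the top of the plate, so the highest point sits at y_top = 8.25447 − 1.05 = 7.20447 m along the incline.

y_top ≈ 7.20 m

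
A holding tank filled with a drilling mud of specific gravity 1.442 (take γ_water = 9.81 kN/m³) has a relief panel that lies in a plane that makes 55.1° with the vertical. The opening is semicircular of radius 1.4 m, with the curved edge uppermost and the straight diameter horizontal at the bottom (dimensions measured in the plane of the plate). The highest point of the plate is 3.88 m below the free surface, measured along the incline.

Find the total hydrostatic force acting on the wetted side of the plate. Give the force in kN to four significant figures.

γ = 1.442 × 9.81 = 14.14602 kN/m³.
The plate makes 55.1° with the vertical, i.e. θ = 90° − 55.1° = 34.9° to the horizontal. Measuring y along the incline from the free-surface line, vertical depth h = y·sinθ with sinθ = 0.572146.
The centroid lies 4r/(3π) = 0.594178 m above the diameter, so r − 4r/(3π) = 1.4 − 0.594178 = 0.805822 m below the topmost point, so y_c = 3.88 + 0.805822 = 4.68582 m and h_c = 4.68582 × 0.572146 = 2.68097 m.
A = πr²/2 = π × 1.4²/2 = 3.07876 m².
Resultant F = γ·h_c·A = 14.14602 × 2.68097 × 3.07876 = 116.762 kN.

F ≈ 116.8 kN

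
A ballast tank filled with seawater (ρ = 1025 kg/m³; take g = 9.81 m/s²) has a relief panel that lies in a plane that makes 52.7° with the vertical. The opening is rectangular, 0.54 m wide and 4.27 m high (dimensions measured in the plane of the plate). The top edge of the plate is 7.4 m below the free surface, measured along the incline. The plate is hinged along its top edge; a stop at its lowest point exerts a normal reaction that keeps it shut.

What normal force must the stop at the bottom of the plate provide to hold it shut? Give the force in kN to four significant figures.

P ≈ 71.98 kN

γ = ρg = 1025 × 9.81 / 1000 = 10.05525 kN/m³.
The plate makes 52.7° with the vertical, i.e. θ = 90° − 52.7° = 37.3° to the horizontal. Measuring y along the incline from the free-surface line, vertical depth h = y·sinθ with sinθ = 0.605988.
The centroid lies 4.27/2 = 2.135 m below the top edge, so y_c = 7.4 + 2.135 = 9.535 m and h_c = 9.535 × 0.605988 = 5.7781 m.
A = 0.54 × 4.27 = 2.3058 m².
Resultant F = γ·h_c·A = 10.05525 × 5.7781 × 2.3058 = 133.968 kN.
I_c = b·h³/12 = 0.54 × 4.27³/12 = 3.50345 m⁴.
Centre of pressure: y_p = y_c + I_c/(y_c·A) = 9.535 + 3.50345/(9.535 × 2.3058) = 9.535 + 0.159351 = 9.69435 m along the plane.
The resultant acts 2.135 + 0.159351 = 2.29435 m (along the plate) below the hinge at the top edge, so the moment about the hinge is M = F × 2.29435 = 133.968 × 2.29435 = 307.369 kN·m.
A normal force at the bottom, 4.27 m from the hinge, must supply this moment: P = 307.369/4.27 = 71.9834 kN.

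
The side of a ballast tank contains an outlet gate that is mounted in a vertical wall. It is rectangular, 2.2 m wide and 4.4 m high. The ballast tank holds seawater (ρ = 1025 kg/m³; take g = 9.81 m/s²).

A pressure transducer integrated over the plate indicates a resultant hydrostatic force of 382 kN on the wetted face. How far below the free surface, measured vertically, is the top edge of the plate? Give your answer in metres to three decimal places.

d_top ≈ 1.725 m

γ = ρg = 1025 × 9.81 / 1000 = 10.05525 kN/m³.
A = 2.2 × 4.4 = 9.68 m².
From F = γ·h_c·A, the centroid depth is h_c = 382/(10.05525 × 9.68) = 3.9246 m.
The centroid lies 4.4/2 = 2.2 m below the top edge, so the top edge sits at h_top = 3.9246 − 2.2 = 1.7246 m below the surface.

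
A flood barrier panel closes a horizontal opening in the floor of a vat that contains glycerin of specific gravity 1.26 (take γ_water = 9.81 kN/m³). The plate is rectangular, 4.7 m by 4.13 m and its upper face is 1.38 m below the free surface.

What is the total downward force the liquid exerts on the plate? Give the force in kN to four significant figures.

F ≈ 331.1 kN

γ = 1.26 × 9.81 = 12.3606 kN/m³.
The plate is horizontal, so pressure is uniform at p = γ·h = 12.3606 × 1.38 = 17.0576 kN/m².
A = 4.7 × 4.13 = 19.411 m².
F = p·A = 17.0576 × 19.411 = 331.105 kN.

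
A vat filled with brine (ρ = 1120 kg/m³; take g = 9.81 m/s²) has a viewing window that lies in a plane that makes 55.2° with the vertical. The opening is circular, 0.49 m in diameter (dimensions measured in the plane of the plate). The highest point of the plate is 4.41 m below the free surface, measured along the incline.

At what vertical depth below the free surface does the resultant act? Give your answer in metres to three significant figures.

γ = ρg = 1120 × 9.81 / 1000 = 10.9872 kN/m³.
The plate makes 55.2° with the vertical, i.e. θ = 90° − 55.2° = 34.8° to the horizontal. Measuring y along the incline from the free-surface line, vertical depth h = y·sinθ with sinθ = 0.570714.
The centroid is at the centre, 0.245 m below the top of the plate, so y_c = 4.41 + 0.245 = 4.655 m and h_c = 4.655 × 0.570714 = 2.65667 m.
A = π(0.245)² = 0.188574 m².
Resultant F = γ·h_c·A = 10.9872 × 2.65667 × 0.188574 = 5.50436 kN.
I_c = πr⁴/4 = π × 0.245⁴/4 = 0.00282979 m⁴.
Centre of pressure: y_p = y_c + I_c/(y_c·A) = 4.655 + 0.00282979/(4.655 × 0.188574) = 4.655 + 0.00322369 = 4.65822 m along the plane.
Vertically, h_p = y_p·sinθ = 4.65822 × 0.570714 = 2.65851 m.

h_p = 2.66 m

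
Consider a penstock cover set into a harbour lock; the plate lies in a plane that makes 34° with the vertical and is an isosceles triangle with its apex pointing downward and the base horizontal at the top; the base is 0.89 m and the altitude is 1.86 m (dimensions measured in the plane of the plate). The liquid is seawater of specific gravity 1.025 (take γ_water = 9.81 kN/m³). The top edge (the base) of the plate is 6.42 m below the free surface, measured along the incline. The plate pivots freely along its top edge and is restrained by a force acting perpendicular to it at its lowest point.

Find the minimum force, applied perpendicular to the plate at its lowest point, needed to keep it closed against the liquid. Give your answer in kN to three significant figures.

P ≈ 16.9 kN

γ = 1.025 × 9.81 = 10.05525 kN/m³.
The plate makes 34° with the vertical, i.e. θ = 90° − 34° = 56° to the horizontal. Measuring y along the incline from the free-surface line, vertical depth h = y·sinθ with sinθ = 0.829038.
With the apex down, the centroid sits h/3 = 1.86/3 = 0.62 m below the base (the top edge), so y_c = 6.42 + 0.62 = 7.04 m and h_c = 7.04 × 0.829038 = 5.83643 m.
A = ½ × 0.89 × 1.86 = 0.8277 m².
Resultant F = γ·h_c·A = 10.05525 × 5.83643 × 0.8277 = 48.575 kN.
I_c = b·h³/36 = 0.89 × 1.86³/36 = 0.159084 m⁴.
Centre of pressure: y_p = y_c + I_c/(y_c·A) = 7.04 + 0.159084/(7.04 × 0.8277) = 7.04 + 0.0273011 = 7.0673 m along the plane.
The resultant acts 0.62 + 0.0273011 = 0.647301 m (along the plate) below the hinge at the top edge, so the moment about the hinge is M = F × 0.647301 = 48.575 × 0.647301 = 31.4426 kN·m.
A normal force at the bottom, 1.86 m from the hinge, must supply this moment: P = 31.4426/1.86 = 16.9046 kN.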